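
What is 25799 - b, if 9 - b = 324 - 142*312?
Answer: -18190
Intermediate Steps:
b = 43989 (b = 9 - (324 - 142*312) = 9 - (324 - 44304) = 9 - 1*(-43980) = 9 + 43980 = 43989)
25799 - b = 25799 - 1*43989 = 25799 - 43989 = -18190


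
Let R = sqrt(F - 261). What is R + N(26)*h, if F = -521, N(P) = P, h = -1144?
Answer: -29744 + I*sqrt(782) ≈ -29744.0 + 27.964*I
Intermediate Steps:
R = I*sqrt(782) (R = sqrt(-521 - 261) = sqrt(-782) = I*sqrt(782) ≈ 27.964*I)
R + N(26)*h = I*sqrt(782) + 26*(-1144) = I*sqrt(782) - 29744 = -29744 + I*sqrt(782)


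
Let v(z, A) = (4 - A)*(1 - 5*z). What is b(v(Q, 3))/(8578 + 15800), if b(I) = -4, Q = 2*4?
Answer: -2/12189 ≈ -0.00016408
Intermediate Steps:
Q = 8
v(z, A) = (1 - 5*z)*(4 - A)
b(v(Q, 3))/(8578 + 15800) = -4/(8578 + 15800) = -4/24378 = (1/24378)*(-4) = -2/12189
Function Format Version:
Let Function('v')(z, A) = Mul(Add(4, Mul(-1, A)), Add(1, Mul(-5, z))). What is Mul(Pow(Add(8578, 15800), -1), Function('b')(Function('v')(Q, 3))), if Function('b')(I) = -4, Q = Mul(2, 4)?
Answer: Rational(-2, 12189) ≈ -0.00016408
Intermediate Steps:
Q = 8
Function('v')(z, A) = Mul(Add(1, Mul(-5, z)), Add(4, Mul(-1, A)))
Mul(Pow(Add(8578, 15800), -1), Function('b')(Function('v')(Q, 3))) = Mul(Pow(Add(8578, 15800), -1), -4) = Mul(Pow(24378, -1), -4) = Mul(Rational(1, 24378), -4) = Rational(-2, 12189)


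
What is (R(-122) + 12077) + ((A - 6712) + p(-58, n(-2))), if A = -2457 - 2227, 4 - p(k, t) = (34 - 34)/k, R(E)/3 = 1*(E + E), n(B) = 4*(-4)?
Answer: -47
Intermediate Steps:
n(B) = -16
R(E) = 6*E (R(E) = 3*(1*(E + E)) = 3*(1*(2*E)) = 3*(2*E) = 6*E)
p(k, t) = 4 (p(k, t) = 4 - (34 - 34)/k = 4 - 0/k = 4 - 1*0 = 4 + 0 = 4)
A = -4684
(R(-122) + 12077) + ((A - 6712) + p(-58, n(-2))) = (6*(-122) + 12077) + ((-4684 - 6712) + 4) = (-732 + 12077) + (-11396 + 4) = 11345 - 11392 = -47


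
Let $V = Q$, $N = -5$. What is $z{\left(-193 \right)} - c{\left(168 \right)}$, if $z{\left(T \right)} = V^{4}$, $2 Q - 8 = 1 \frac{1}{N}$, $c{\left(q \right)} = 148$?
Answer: $\frac{833441}{10000} \approx 83.344$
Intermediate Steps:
$Q = \frac{39}{10}$ ($Q = 4 + \frac{1 \frac{1}{-5}}{2} = 4 + \frac{1 \left(- \frac{1}{5}\right)}{2} = 4 + \frac{1}{2} \left(- \frac{1}{5}\right) = 4 - \frac{1}{10} = \frac{39}{10} \approx 3.9$)
$V = \frac{39}{10} \approx 3.9$
$z{\left(T \right)} = \frac{2313441}{10000}$ ($z{\left(T \right)} = \left(\frac{39}{10}\right)^{4} = \frac{2313441}{10000}$)
$z{\left(-193 \right)} - c{\left(168 \right)} = \frac{2313441}{10000} - 148 = \frac{833441}{10000}$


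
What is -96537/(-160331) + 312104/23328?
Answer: 6536495195/467525196 ≈ 13.981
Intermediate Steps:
-96537/(-160331) + 312104/23328 = -96537*(-1/160331) + 312104*(1/23328) = 96537/160331 + 39013/2916 = 6536495195/467525196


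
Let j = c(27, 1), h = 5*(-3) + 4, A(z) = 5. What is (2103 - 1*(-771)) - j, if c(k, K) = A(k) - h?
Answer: 2858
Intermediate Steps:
h = -11 (h = -15 + 4 = -11)
c(k, K) = 16 (c(k, K) = 5 - 1*(-11) = 5 + 11 = 16)
j = 16
(2103 - 1*(-771)) - j = (2103 - 1*(-771)) - 1*16 = (2103 + 771) - 16 = 2874 - 16 = 2858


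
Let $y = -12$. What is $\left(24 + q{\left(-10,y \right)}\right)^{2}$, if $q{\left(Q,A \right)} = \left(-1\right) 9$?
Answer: $225$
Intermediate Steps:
$q{\left(Q,A \right)} = -9$
$\left(24 + q{\left(-10,y \right)}\right)^{2} = \left(24 - 9\right)^{2} = 15^{2} = 225$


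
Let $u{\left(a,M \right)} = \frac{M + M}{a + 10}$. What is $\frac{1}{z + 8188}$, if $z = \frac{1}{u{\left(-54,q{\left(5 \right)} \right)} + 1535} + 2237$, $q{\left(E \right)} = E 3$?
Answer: $\frac{33755}{351895897} \approx 9.5923 \cdot 10^{-5}$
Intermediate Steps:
$q{\left(E \right)} = 3 E$
$u{\left(a,M \right)} = \frac{2 M}{10 + a}$
$z = \frac{75509957}{33755}$ ($z = \frac{1}{\frac{2 \cdot 3 \cdot 5}{10 - 54} + 1535} + 2237 = \frac{1}{2 \cdot 15 \frac{1}{-44} + 1535} + 2237 = \frac{1}{2 \cdot 15 \left(- \frac{1}{44}\right) + 1535} + 2237 = \frac{1}{- \frac{15}{22} + 1535} + 2237 = \frac{1}{\frac{33755}{22}} + 2237 = \frac{22}{33755} + 2237 = \frac{75509957}{33755} \approx 2237.0$)
$\frac{1}{z + 8188} = \frac{1}{\frac{75509957}{33755} + 8188} = \frac{1}{\frac{351895897}{33755}} = \frac{33755}{351895897}$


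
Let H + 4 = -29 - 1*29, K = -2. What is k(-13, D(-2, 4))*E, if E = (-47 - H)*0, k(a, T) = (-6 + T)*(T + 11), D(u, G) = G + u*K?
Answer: 0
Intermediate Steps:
H = -62 (H = -4 + (-29 - 1*29) = -4 + (-29 - 29) = -4 - 58 = -62)
D(u, G) = G - 2*u (D(u, G) = G + u*(-2) = G - 2*u)
k(a, T) = (-6 + T)*(11 + T)
E = 0 (E = (-47 - 1*(-62))*0 = (-47 + 62)*0 = 15*0 = 0)
k(-13, D(-2, 4))*E = (-66 + (4 - 2*(-2))² + 5*(4 - 2*(-2)))*0 = (-66 + (4 + 4)² + 5*(4 + 4))*0 = (-66 + 8² + 5*8)*0 = (-66 + 64 + 40)*0 = 38*0 = 0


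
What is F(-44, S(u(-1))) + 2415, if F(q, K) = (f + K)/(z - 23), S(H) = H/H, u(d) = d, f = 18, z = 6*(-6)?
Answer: 142466/59 ≈ 2414.7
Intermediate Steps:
z = -36
S(H) = 1
F(q, K) = -18/59 - K/59 (F(q, K) = (18 + K)/(-36 - 23) = (18 + K)/(-59) = (18 + K)*(-1/59) = -18/59 - K/59)
F(-44, S(u(-1))) + 2415 = (-18/59 - 1/59*1) + 2415 = (-18/59 - 1/59) + 2415 = -19/59 + 2415 = 142466/59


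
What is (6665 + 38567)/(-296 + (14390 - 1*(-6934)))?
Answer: 11308/5257 ≈ 2.1510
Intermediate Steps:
(6665 + 38567)/(-296 + (14390 - 1*(-6934))) = 45232/(-296 + (14390 + 6934)) = 45232/(-296 + 21324) = 45232/21028 = 45232*(1/21028) = 11308/5257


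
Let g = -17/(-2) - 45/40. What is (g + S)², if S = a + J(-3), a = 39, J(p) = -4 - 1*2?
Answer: 104329/64 ≈ 1630.1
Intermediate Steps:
J(p) = -6 (J(p) = -4 - 2 = -6)
S = 33 (S = 39 - 6 = 33)
g = 59/8 (g = -17*(-½) - 45*1/40 = 17/2 - 9/8 = 59/8 ≈ 7.3750)
(g + S)² = (59/8 + 33)² = (323/8)² = 104329/64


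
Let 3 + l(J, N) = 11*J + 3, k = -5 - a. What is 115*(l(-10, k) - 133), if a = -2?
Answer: -27945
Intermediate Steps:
k = -3 (k = -5 - 1*(-2) = -5 + 2 = -3)
l(J, N) = 11*J (l(J, N) = -3 + (11*J + 3) = -3 + (3 + 11*J) = 11*J)
115*(l(-10, k) - 133) = 115*(11*(-10) - 133) = 115*(-110 - 133) = 115*(-243) = -27945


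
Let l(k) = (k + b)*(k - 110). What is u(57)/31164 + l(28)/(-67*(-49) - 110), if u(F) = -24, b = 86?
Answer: -1278058/433699 ≈ -2.9469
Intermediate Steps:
l(k) = (-110 + k)*(86 + k) (l(k) = (k + 86)*(k - 110) = (86 + k)*(-110 + k) = (-110 + k)*(86 + k))
u(57)/31164 + l(28)/(-67*(-49) - 110) = -24/31164 + (-9460 + 28² - 24*28)/(-67*(-49) - 110) = -24*1/31164 + (-9460 + 784 - 672)/(3283 - 110) = -2/2597 - 9348/3173 = -2/2597 - 9348*1/3173 = -2/2597 - 492/167 = -1278058/433699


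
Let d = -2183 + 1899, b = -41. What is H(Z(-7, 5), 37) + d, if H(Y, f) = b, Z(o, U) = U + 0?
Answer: -325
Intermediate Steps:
Z(o, U) = U
H(Y, f) = -41
d = -284
H(Z(-7, 5), 37) + d = -41 - 284 = -325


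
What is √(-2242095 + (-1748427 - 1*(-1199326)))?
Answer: 2*I*√697799 ≈ 1670.7*I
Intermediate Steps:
√(-2242095 + (-1748427 - 1*(-1199326))) = √(-2242095 + (-1748427 + 1199326)) = √(-2242095 - 549101) = √(-2791196) = 2*I*√697799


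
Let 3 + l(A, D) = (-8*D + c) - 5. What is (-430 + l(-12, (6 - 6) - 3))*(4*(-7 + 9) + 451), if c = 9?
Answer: -185895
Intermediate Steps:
l(A, D) = 1 - 8*D (l(A, D) = -3 + ((-8*D + 9) - 5) = -3 + ((9 - 8*D) - 5) = -3 + (4 - 8*D) = 1 - 8*D)
(-430 + l(-12, (6 - 6) - 3))*(4*(-7 + 9) + 451) = (-430 + (1 - 8*((6 - 6) - 3)))*(4*(-7 + 9) + 451) = (-430 + (1 - 8*(0 - 3)))*(4*2 + 451) = (-430 + (1 - 8*(-3)))*(8 + 451) = (-430 + (1 + 24))*459 = (-430 + 25)*459 = -405*459 = -185895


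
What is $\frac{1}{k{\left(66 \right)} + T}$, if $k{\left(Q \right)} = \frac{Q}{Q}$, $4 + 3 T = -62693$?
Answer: $- \frac{1}{20898} \approx -4.7851 \cdot 10^{-5}$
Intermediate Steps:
$T = -20899$ ($T = - \frac{4}{3} + \frac{1}{3} \left(-62693\right) = - \frac{4}{3} - \frac{62693}{3} = -20899$)
$k{\left(Q \right)} = 1$
$\frac{1}{k{\left(66 \right)} + T} = \frac{1}{1 - 20899} = \frac{1}{-20898} = - \frac{1}{20898}$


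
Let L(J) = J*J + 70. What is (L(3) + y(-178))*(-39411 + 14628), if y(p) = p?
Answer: 2453517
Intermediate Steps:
L(J) = 70 + J² (L(J) = J² + 70 = 70 + J²)
(L(3) + y(-178))*(-39411 + 14628) = ((70 + 3²) - 178)*(-39411 + 14628) = ((70 + 9) - 178)*(-24783) = (79 - 178)*(-24783) = -99*(-24783) = 2453517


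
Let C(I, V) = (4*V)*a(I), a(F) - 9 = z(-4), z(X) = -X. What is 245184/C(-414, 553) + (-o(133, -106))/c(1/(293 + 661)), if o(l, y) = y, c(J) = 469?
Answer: 602242/68809 ≈ 8.7524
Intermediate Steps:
a(F) = 13 (a(F) = 9 - 1*(-4) = 9 + 4 = 13)
C(I, V) = 52*V (C(I, V) = (4*V)*13 = 52*V)
245184/C(-414, 553) + (-o(133, -106))/c(1/(293 + 661)) = 245184/((52*553)) - 1*(-106)/469 = 245184/28756 + 106*(1/469) = 245184*(1/28756) + 106/469 = 61296/7189 + 106/469 = 602242/68809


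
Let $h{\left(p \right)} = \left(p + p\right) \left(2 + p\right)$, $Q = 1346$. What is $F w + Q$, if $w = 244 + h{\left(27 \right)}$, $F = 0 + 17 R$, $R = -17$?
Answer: $-521744$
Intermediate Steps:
$F = -289$ ($F = 0 + 17 \left(-17\right) = 0 - 289 = -289$)
$h{\left(p \right)} = 2 p \left(2 + p\right)$
$w = 1810$ ($w = 244 + 2 \cdot 27 \left(2 + 27\right) = 244 + 2 \cdot 27 \cdot 29 = 244 + 1566 = 1810$)
$F w + Q = \left(-289\right) 1810 + 1346 = -523090 + 1346 = -521744$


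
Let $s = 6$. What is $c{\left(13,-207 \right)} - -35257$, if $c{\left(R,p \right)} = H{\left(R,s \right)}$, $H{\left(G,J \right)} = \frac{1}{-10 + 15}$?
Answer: $\frac{176286}{5} \approx 35257.0$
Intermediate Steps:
$H{\left(G,J \right)} = \frac{1}{5}$
$c{\left(R,p \right)} = \frac{1}{5}$
$c{\left(13,-207 \right)} - -35257 = \frac{1}{5} - -35257 = \frac{1}{5} + 35257 = \frac{176286}{5}$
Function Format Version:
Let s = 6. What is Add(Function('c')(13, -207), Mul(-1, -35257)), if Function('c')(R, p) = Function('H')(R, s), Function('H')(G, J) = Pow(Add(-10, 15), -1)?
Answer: Rational(176286, 5) ≈ 35257.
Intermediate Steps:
Function('H')(G, J) = Rational(1, 5) (Function('H')(G, J) = Pow(5, -1) = Rational(1, 5))
Function('c')(R, p) = Rational(1, 5)
Add(Function('c')(13, -207), Mul(-1, -35257)) = Add(Rational(1, 5), Mul(-1, -35257)) = Add(Rational(1, 5), 35257) = Rational(176286, 5)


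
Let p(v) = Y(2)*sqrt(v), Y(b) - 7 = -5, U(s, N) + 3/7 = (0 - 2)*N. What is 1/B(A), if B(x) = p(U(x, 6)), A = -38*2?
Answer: -I*sqrt(609)/174 ≈ -0.14183*I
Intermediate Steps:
A = -76
U(s, N) = -3/7 - 2*N (U(s, N) = -3/7 + (0 - 2)*N = -3/7 - 2*N)
Y(b) = 2 (Y(b) = 7 - 5 = 2)
p(v) = 2*sqrt(v)
B(x) = 2*I*sqrt(609)/7 (B(x) = 2*sqrt(-3/7 - 2*6) = 2*sqrt(-3/7 - 12) = 2*sqrt(-87/7) = 2*(I*sqrt(609)/7) = 2*I*sqrt(609)/7)
1/B(A) = 1/(2*I*sqrt(609)/7) = -I*sqrt(609)/174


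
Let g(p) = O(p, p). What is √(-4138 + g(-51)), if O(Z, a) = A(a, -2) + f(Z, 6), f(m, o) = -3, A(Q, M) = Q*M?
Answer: I*√4039 ≈ 63.553*I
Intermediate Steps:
A(Q, M) = M*Q
O(Z, a) = -3 - 2*a (O(Z, a) = -2*a - 3 = -3 - 2*a)
g(p) = -3 - 2*p
√(-4138 + g(-51)) = √(-4138 + (-3 - 2*(-51))) = √(-4138 + (-3 + 102)) = √(-4138 + 99) = √(-4039) = I*√4039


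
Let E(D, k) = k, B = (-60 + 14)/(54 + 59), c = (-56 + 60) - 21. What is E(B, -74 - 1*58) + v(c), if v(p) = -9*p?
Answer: 21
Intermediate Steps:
c = -17 (c = 4 - 21 = -17)
B = -46/113 ≈ -0.40708
E(B, -74 - 1*58) + v(c) = (-74 - 1*58) - 9*(-17) = (-74 - 58) + 153 = -132 + 153 = 21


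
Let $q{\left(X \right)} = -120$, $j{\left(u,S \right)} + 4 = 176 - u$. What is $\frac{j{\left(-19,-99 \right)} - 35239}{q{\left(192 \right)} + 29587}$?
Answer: $- \frac{35048}{29467} \approx -1.1894$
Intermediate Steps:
$j{\left(u,S \right)} = 172 - u$ ($j{\left(u,S \right)} = -4 - \left(-176 + u\right) = 172 - u$)
$\frac{j{\left(-19,-99 \right)} - 35239}{q{\left(192 \right)} + 29587} = \frac{\left(172 - -19\right) - 35239}{-120 + 29587} = \frac{\left(172 + 19\right) - 35239}{29467} = \left(191 - 35239\right) \frac{1}{29467} = \left(-35048\right) \frac{1}{29467} = - \frac{35048}{29467}$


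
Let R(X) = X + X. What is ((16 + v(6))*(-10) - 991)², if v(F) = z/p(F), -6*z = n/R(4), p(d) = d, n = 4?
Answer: 1716527761/1296 ≈ 1.3245e+6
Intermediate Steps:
R(X) = 2*X
z = -1/12 (z = -2/(3*(2*4)) = -2/(3*8) = -⅙*½ = -1/12 ≈ -0.083333)
v(F) = -1/(12*F)
((16 + v(6))*(-10) - 991)² = ((16 - 1/12/6)*(-10) - 991)² = ((16 - 1/12*⅙)*(-10) - 991)² = ((16 - 1/72)*(-10) - 991)² = ((1151/72)*(-10) - 991)² = (-5755/36 - 991)² = (-41431/36)² = 1716527761/1296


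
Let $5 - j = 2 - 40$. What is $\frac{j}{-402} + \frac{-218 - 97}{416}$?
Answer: $- \frac{72259}{83616} \approx -0.86418$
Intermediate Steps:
$j = 43$ ($j = 5 - \left(2 - 40\right) = 5 - -38 = 5 + 38 = 43$)
$\frac{j}{-402} + \frac{-218 - 97}{416} = \frac{43}{-402} + \frac{-218 - 97}{416} = 43 \left(- \frac{1}{402}\right) - \frac{315}{416} = - \frac{43}{402} - \frac{315}{416} = - \frac{72259}{83616}$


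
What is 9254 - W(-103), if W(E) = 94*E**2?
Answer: -987992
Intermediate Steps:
9254 - W(-103) = 9254 - 94*(-103)**2 = 9254 - 94*10609 = 9254 - 1*997246 = 9254 - 997246 = -987992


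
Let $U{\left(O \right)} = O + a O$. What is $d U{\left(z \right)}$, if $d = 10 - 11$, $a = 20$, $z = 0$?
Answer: $0$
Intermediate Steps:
$d = -1$
$U{\left(O \right)} = 21 O$ ($U{\left(O \right)} = O + 20 O = 21 O$)
$d U{\left(z \right)} = - 21 \cdot 0 = \left(-1\right) 0 = 0$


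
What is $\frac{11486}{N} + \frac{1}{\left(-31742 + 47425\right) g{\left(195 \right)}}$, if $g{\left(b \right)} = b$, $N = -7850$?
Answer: $- \frac{3512630506}{2400675225} \approx -1.4632$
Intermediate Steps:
$\frac{11486}{N} + \frac{1}{\left(-31742 + 47425\right) g{\left(195 \right)}} = \frac{11486}{-7850} + \frac{1}{\left(-31742 + 47425\right) 195} = 11486 \left(- \frac{1}{7850}\right) + \frac{1}{15683} \cdot \frac{1}{195} = - \frac{5743}{3925} + \frac{1}{15683} \cdot \frac{1}{195} = - \frac{5743}{3925} + \frac{1}{3058185} = - \frac{3512630506}{2400675225}$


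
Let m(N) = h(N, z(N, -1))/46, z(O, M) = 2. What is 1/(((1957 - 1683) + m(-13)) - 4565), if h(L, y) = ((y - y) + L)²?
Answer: -46/197217 ≈ -0.00023325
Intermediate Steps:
h(L, y) = L² (h(L, y) = (0 + L)² = L²)
m(N) = N²/46
1/(((1957 - 1683) + m(-13)) - 4565) = 1/(((1957 - 1683) + (1/46)*(-13)²) - 4565) = 1/((274 + (1/46)*169) - 4565) = 1/((274 + 169/46) - 4565) = 1/(12773/46 - 4565) = 1/(-197217/46) = -46/197217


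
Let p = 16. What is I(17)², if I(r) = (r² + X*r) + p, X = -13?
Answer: 7056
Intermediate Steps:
I(r) = 16 + r² - 13*r (I(r) = (r² - 13*r) + 16 = 16 + r² - 13*r)
I(17)² = (16 + 17² - 13*17)² = (16 + 289 - 221)² = 84² = 7056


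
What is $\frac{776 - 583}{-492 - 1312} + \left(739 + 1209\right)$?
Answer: $\frac{3513999}{1804} \approx 1947.9$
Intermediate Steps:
$\frac{776 - 583}{-492 - 1312} + \left(739 + 1209\right) = \frac{193}{-1804} + 1948 = 193 \left(- \frac{1}{1804}\right) + 1948 = - \frac{193}{1804} + 1948 = \frac{3513999}{1804}$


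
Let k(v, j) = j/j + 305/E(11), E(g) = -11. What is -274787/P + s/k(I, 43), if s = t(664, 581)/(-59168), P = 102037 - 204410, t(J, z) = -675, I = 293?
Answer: 1593089153993/593606155072 ≈ 2.6837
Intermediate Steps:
P = -102373
k(v, j) = -294/11 (k(v, j) = j/j + 305/(-11) = 1 + 305*(-1/11) = 1 - 305/11 = -294/11)
s = 675/59168 (s = -675/(-59168) = -675*(-1/59168) = 675/59168 ≈ 0.011408)
-274787/P + s/k(I, 43) = -274787/(-102373) + 675/(59168*(-294/11)) = -274787*(-1/102373) + (675/59168)*(-11/294) = 274787/102373 - 2475/5798464 = 1593089153993/593606155072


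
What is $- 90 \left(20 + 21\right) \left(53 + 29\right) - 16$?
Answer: $-302596$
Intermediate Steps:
$- 90 \left(20 + 21\right) \left(53 + 29\right) - 16 = - 90 \cdot 41 \cdot 82 - 16 = \left(-90\right) 3362 - 16 = -302580 - 16 = -302596$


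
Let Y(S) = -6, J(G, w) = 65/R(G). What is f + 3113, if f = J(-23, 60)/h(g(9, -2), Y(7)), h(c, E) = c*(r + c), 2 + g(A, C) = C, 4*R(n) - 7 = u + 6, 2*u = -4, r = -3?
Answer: 239766/77 ≈ 3113.8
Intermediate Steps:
u = -2 (u = (½)*(-4) = -2)
R(n) = 11/4 (R(n) = 7/4 + (-2 + 6)/4 = 7/4 + (¼)*4 = 7/4 + 1 = 11/4)
J(G, w) = 260/11 (J(G, w) = 65/(11/4) = 65*(4/11) = 260/11)
g(A, C) = -2 + C
h(c, E) = c*(-3 + c)
f = 65/77 (f = 260/(11*(((-2 - 2)*(-3 + (-2 - 2))))) = 260/(11*((-4*(-3 - 4)))) = 260/(11*((-4*(-7)))) = (260/11)/28 = (260/11)*(1/28) = 65/77 ≈ 0.84416)
f + 3113 = 65/77 + 3113 = 239766/77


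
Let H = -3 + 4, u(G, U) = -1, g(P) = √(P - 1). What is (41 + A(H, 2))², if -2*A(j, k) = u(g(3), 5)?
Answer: 6889/4 ≈ 1722.3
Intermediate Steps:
g(P) = √(-1 + P)
H = 1
A(j, k) = ½ (A(j, k) = -½*(-1) = ½)
(41 + A(H, 2))² = (41 + ½)² = (83/2)² = 6889/4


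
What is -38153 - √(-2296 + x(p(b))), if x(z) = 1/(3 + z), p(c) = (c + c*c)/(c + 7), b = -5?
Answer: -38153 - I*√388011/13 ≈ -38153.0 - 47.916*I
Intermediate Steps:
p(c) = (c + c²)/(7 + c)
-38153 - √(-2296 + x(p(b))) = -38153 - √(-2296 + 1/(3 - 5*(1 - 5)/(7 - 5))) = -38153 - √(-2296 + 1/(3 - 5*(-4)/2)) = -38153 - √(-2296 + 1/(3 - 5*½*(-4))) = -38153 - √(-2296 + 1/(3 + 10)) = -38153 - √(-2296 + 1/13) = -38153 - √(-29847/13) = -38153 - I*√388011/13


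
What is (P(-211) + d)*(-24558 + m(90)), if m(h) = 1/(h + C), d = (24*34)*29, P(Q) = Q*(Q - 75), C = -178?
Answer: -90777215525/44 ≈ -2.0631e+9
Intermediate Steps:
P(Q) = Q*(-75 + Q)
d = 23664 (d = 816*29 = 23664)
m(h) = 1/(-178 + h) (m(h) = 1/(h - 178) = 1/(-178 + h))
(P(-211) + d)*(-24558 + m(90)) = (-211*(-75 - 211) + 23664)*(-24558 + 1/(-178 + 90)) = (-211*(-286) + 23664)*(-24558 + 1/(-88)) = (60346 + 23664)*(-24558 - 1/88) = 84010*(-2161105/88) = -90777215525/44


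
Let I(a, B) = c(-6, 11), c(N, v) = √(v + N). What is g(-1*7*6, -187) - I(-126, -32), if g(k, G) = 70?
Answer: 70 - √5 ≈ 67.764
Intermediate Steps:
c(N, v) = √(N + v)
I(a, B) = √5 (I(a, B) = √(-6 + 11) = √5)
g(-1*7*6, -187) - I(-126, -32) = 70 - √5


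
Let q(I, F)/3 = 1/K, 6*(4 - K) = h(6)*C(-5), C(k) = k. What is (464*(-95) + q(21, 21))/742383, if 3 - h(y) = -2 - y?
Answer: -3482302/58648257 ≈ -0.059376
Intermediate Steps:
h(y) = 5 + y (h(y) = 3 - (-2 - y) = 3 + (2 + y) = 5 + y)
K = 79/6 (K = 4 - (5 + 6)*(-5)/6 = 4 - 11*(-5)/6 = 4 - ⅙*(-55) = 4 + 55/6 = 79/6 ≈ 13.167)
q(I, F) = 18/79 (q(I, F) = 3/(79/6) = 3*(6/79) = 18/79)
(464*(-95) + q(21, 21))/742383 = (464*(-95) + 18/79)/742383 = (-44080 + 18/79)*(1/742383) = -3482302/79*1/742383 = -3482302/58648257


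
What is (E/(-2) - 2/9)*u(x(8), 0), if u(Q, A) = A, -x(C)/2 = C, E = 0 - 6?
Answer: 0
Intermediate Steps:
E = -6
x(C) = -2*C
(E/(-2) - 2/9)*u(x(8), 0) = (-6/(-2) - 2/9)*0 = (-6*(-½) - 2*⅑)*0 = (3 - 2/9)*0 = (25/9)*0 = 0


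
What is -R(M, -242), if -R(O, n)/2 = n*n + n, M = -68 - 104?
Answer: 116644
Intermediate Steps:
M = -172
R(O, n) = -2*n - 2*n² (R(O, n) = -2*(n*n + n) = -2*(n² + n) = -2*(n + n²) = -2*n - 2*n²)
-R(M, -242) = -(-2)*(-242)*(1 - 242) = -(-2)*(-242)*(-241) = -1*(-116644) = 116644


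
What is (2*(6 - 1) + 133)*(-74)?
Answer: -10582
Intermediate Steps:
(2*(6 - 1) + 133)*(-74) = (2*5 + 133)*(-74) = (10 + 133)*(-74) = 143*(-74) = -10582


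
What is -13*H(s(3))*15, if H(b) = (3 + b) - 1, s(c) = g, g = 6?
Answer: -1560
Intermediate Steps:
s(c) = 6
H(b) = 2 + b
-13*H(s(3))*15 = -13*(2 + 6)*15 = -13*8*15 = -104*15 = -1560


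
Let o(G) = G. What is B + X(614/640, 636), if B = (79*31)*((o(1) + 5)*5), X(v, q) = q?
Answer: 74106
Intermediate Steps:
B = 73470 (B = (79*31)*((1 + 5)*5) = 2449*(6*5) = 2449*30 = 73470)
B + X(614/640, 636) = 73470 + 636 = 74106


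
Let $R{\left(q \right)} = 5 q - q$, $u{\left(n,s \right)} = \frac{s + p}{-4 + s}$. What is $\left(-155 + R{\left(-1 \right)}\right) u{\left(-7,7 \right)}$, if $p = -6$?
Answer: $-53$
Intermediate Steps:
$u{\left(n,s \right)} = \frac{-6 + s}{-4 + s}$ ($u{\left(n,s \right)} = \frac{s - 6}{-4 + s} = \frac{-6 + s}{-4 + s}$)
$R{\left(q \right)} = 4 q$
$\left(-155 + R{\left(-1 \right)}\right) u{\left(-7,7 \right)} = \left(-155 + 4 \left(-1\right)\right) \frac{-6 + 7}{-4 + 7} = \left(-155 - 4\right) \frac{1}{3} \cdot 1 = - 159 \cdot \frac{1}{3} \cdot 1 = \left(-159\right) \frac{1}{3} = -53$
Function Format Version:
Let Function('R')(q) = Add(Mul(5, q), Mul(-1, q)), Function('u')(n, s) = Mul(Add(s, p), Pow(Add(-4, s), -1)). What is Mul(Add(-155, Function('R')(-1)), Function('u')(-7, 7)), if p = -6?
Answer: -53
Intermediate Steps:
Function('u')(n, s) = Mul(Pow(Add(-4, s), -1), Add(-6, s)) (Function('u')(n, s) = Mul(Add(s, -6), Pow(Add(-4, s), -1)) = Mul(Add(-6, s), Pow(Add(-4, s), -1)) = Mul(Pow(Add(-4, s), -1), Add(-6, s)))
Function('R')(q) = Mul(4, q)
Mul(Add(-155, Function('R')(-1)), Function('u')(-7, 7)) = Mul(Add(-155, Mul(4, -1)), Mul(Pow(Add(-4, 7), -1), Add(-6, 7))) = Mul(Add(-155, -4), Mul(Pow(3, -1), 1)) = Mul(-159, Mul(Rational(1, 3), 1)) = Mul(-159, Rational(1, 3)) = -53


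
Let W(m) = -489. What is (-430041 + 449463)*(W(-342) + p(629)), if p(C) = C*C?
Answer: 7674642144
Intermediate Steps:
p(C) = C²
(-430041 + 449463)*(W(-342) + p(629)) = (-430041 + 449463)*(-489 + 629²) = 19422*(-489 + 395641) = 19422*395152 = 7674642144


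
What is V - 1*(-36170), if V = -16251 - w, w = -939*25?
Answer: 43394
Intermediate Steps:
w = -23475
V = 7224 (V = -16251 - 1*(-23475) = -16251 + 23475 = 7224)
V - 1*(-36170) = 7224 - 1*(-36170) = 7224 + 36170 = 43394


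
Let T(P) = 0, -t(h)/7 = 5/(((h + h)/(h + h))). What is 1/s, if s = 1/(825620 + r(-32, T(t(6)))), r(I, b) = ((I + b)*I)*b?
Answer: 825620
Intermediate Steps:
t(h) = -35 (t(h) = -35/((h + h)/(h + h)) = -35/((2*h)/((2*h))) = -35/((2*h)*(1/(2*h))) = -35/1 = -35)
r(I, b) = I*b*(I + b) (r(I, b) = (I*(I + b))*b = I*b*(I + b))
s = 1/825620 (s = 1/(825620 - 32*0*(-32 + 0)) = 1/(825620 - 32*0*(-32)) = 1/(825620 + 0) = 1/825620 ≈ 1.2112e-6)
1/s = 1/(1/825620) = 825620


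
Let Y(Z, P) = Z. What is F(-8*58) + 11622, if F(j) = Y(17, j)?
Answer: 11639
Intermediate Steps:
F(j) = 17
F(-8*58) + 11622 = 17 + 11622 = 11639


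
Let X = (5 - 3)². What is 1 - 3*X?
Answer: -11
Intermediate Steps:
X = 4 (X = 2² = 4)
1 - 3*X = 1 - 3*4 = 1 - 12 = -11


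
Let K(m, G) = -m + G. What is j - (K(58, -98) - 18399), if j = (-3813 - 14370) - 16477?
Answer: -16105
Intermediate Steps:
K(m, G) = G - m
j = -34660 (j = -18183 - 16477 = -34660)
j - (K(58, -98) - 18399) = -34660 - ((-98 - 1*58) - 18399) = -34660 - ((-98 - 58) - 18399) = -34660 - (-156 - 18399) = -34660 - 1*(-18555) = -34660 + 18555 = -16105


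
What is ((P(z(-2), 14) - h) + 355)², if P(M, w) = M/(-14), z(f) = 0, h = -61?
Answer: 173056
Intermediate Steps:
P(M, w) = -M/14 (P(M, w) = M*(-1/14) = -M/14)
((P(z(-2), 14) - h) + 355)² = ((-1/14*0 - 1*(-61)) + 355)² = ((0 + 61) + 355)² = (61 + 355)² = 416² = 173056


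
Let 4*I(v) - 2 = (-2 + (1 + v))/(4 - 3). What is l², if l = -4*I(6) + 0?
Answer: 49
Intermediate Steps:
I(v) = ¼ + v/4 (I(v) = ½ + ((-2 + (1 + v))/(4 - 3))/4 = ½ + ((-1 + v)/1)/4 = ½ + ((-1 + v)*1)/4 = ½ + (-1 + v)/4 = ½ + (-¼ + v/4) = ¼ + v/4)
l = -7 (l = -4*(¼ + (¼)*6) + 0 = -4*(¼ + 3/2) + 0 = -4*7/4 + 0 = -7 + 0 = -7)
l² = (-7)² = 49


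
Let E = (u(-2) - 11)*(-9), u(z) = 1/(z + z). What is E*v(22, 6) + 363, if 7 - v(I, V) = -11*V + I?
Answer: 22107/4 ≈ 5526.8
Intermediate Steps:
u(z) = 1/(2*z)
E = 405/4 (E = ((½)/(-2) - 11)*(-9) = ((½)*(-½) - 11)*(-9) = (-¼ - 11)*(-9) = -45/4*(-9) = 405/4 ≈ 101.25)
v(I, V) = 7 - I + 11*V (v(I, V) = 7 - (-11*V + I) = 7 - (I - 11*V) = 7 + (-I + 11*V) = 7 - I + 11*V)
E*v(22, 6) + 363 = 405*(7 - 1*22 + 11*6)/4 + 363 = 405*(7 - 22 + 66)/4 + 363 = (405/4)*51 + 363 = 20655/4 + 363 = 22107/4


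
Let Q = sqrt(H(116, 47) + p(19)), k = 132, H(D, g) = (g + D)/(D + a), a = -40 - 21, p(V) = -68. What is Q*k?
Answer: 84*I*sqrt(4015)/5 ≈ 1064.5*I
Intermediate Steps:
a = -61
H(D, g) = (D + g)/(-61 + D) (H(D, g) = (g + D)/(D - 61) = (D + g)/(-61 + D))
Q = 7*I*sqrt(4015)/55 (Q = sqrt((116 + 47)/(-61 + 116) - 68) = sqrt(163/55 - 68) = sqrt(-3577/55) = 7*I*sqrt(4015)/55 ≈ 8.0645*I)
Q*k = (7*I*sqrt(4015)/55)*132 = 84*I*sqrt(4015)/5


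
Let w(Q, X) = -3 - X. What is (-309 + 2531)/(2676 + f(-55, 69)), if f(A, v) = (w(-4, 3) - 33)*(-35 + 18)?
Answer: 2222/3339 ≈ 0.66547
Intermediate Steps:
f(A, v) = 663 (f(A, v) = ((-3 - 1*3) - 33)*(-35 + 18) = ((-3 - 3) - 33)*(-17) = (-6 - 33)*(-17) = -39*(-17) = 663)
(-309 + 2531)/(2676 + f(-55, 69)) = (-309 + 2531)/(2676 + 663) = 2222/3339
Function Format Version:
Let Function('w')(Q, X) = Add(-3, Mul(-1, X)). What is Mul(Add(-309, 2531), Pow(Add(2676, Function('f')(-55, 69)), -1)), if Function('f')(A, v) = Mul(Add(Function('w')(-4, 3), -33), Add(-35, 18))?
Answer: Rational(2222, 3339) ≈ 0.66547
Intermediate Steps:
Function('f')(A, v) = 663 (Function('f')(A, v) = Mul(Add(Add(-3, Mul(-1, 3)), -33), Add(-35, 18)) = Mul(Add(Add(-3, -3), -33), -17) = Mul(Add(-6, -33), -17) = Mul(-39, -17) = 663)
Mul(Add(-309, 2531), Pow(Add(2676, Function('f')(-55, 69)), -1)) = Mul(Add(-309, 2531), Pow(Add(2676, 663), -1)) = Mul(2222, Pow(3339, -1)) = Mul(2222, Rational(1, 3339)) = Rational(2222, 3339)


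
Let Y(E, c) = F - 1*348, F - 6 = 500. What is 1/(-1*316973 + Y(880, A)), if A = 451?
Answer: -1/316815 ≈ -3.1564e-6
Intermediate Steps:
F = 506 (F = 6 + 500 = 506)
Y(E, c) = 158 (Y(E, c) = 506 - 1*348 = 506 - 348 = 158)
1/(-1*316973 + Y(880, A)) = 1/(-1*316973 + 158) = 1/(-316973 + 158) = 1/(-316815) = -1/316815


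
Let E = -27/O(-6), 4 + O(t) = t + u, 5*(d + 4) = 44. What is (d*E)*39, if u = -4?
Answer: 12636/35 ≈ 361.03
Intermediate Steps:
d = 24/5 (d = -4 + (1/5)*44 = -4 + 44/5 = 24/5 ≈ 4.8000)
O(t) = -8 + t (O(t) = -4 + (t - 4) = -4 + (-4 + t) = -8 + t)
E = 27/14 (E = -27/(-8 - 6) = -27/(-14) = -27*(-1/14) = 27/14 ≈ 1.9286)
(d*E)*39 = ((24/5)*(27/14))*39 = (324/35)*39 = 12636/35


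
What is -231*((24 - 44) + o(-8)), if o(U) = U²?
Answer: -10164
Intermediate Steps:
-231*((24 - 44) + o(-8)) = -231*((24 - 44) + (-8)²) = -231*(-20 + 64) = -231*44 = -10164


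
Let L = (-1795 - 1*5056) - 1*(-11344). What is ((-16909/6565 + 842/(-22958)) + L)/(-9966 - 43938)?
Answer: -8676768661/104158609360 ≈ -0.083303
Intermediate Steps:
L = 4493 (L = (-1795 - 5056) + 11344 = -6851 + 11344 = 4493)
((-16909/6565 + 842/(-22958)) + L)/(-9966 - 43938) = ((-16909/6565 + 842/(-22958)) + 4493)/(-9966 - 43938) = ((-16909*1/6565 + 842*(-1/22958)) + 4493)/(-53904) = ((-16909/6565 - 421/11479) + 4493)*(-1/53904) = (-15143252/5796895 + 4493)*(-1/53904) = (26030305983/5796895)*(-1/53904) = -8676768661/104158609360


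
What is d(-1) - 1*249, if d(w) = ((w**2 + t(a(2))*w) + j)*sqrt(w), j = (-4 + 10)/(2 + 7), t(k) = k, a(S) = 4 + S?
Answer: -249 - 13*I/3 ≈ -249.0 - 4.3333*I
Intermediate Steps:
j = 2/3 (j = 6/9 = 6*(1/9) = 2/3 ≈ 0.66667)
d(w) = sqrt(w)*(2/3 + w**2 + 6*w) (d(w) = ((w**2 + (4 + 2)*w) + 2/3)*sqrt(w) = ((w**2 + 6*w) + 2/3)*sqrt(w) = (2/3 + w**2 + 6*w)*sqrt(w) = sqrt(w)*(2/3 + w**2 + 6*w))
d(-1) - 1*249 = sqrt(-1)*(2/3 + (-1)**2 + 6*(-1)) - 1*249 = I*(2/3 + 1 - 6) - 249 = I*(-13/3) - 249 = -13*I/3 - 249 = -249 - 13*I/3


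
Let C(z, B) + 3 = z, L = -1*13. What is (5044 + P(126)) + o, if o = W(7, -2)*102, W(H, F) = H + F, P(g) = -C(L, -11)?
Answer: 5570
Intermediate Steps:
L = -13
C(z, B) = -3 + z
P(g) = 16 (P(g) = -(-3 - 13) = -1*(-16) = 16)
W(H, F) = F + H
o = 510 (o = (-2 + 7)*102 = 5*102 = 510)
(5044 + P(126)) + o = (5044 + 16) + 510 = 5060 + 510 = 5570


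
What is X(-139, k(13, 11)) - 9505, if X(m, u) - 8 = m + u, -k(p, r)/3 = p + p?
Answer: -9714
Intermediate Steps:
k(p, r) = -6*p (k(p, r) = -3*(p + p) = -6*p)
X(m, u) = 8 + m + u (X(m, u) = 8 + (m + u) = 8 + m + u)
X(-139, k(13, 11)) - 9505 = (8 - 139 - 6*13) - 9505 = (8 - 139 - 78) - 9505 = -209 - 9505 = -9714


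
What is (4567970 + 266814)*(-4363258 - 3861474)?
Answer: -39764802677888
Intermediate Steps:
(4567970 + 266814)*(-4363258 - 3861474) = 4834784*(-8224732) = -39764802677888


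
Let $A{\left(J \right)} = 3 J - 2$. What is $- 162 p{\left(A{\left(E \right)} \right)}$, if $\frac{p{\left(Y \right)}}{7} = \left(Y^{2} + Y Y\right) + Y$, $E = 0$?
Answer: $-6804$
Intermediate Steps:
$A{\left(J \right)} = -2 + 3 J$
$p{\left(Y \right)} = 7 Y + 14 Y^{2}$ ($p{\left(Y \right)} = 7 \left(\left(Y^{2} + Y Y\right) + Y\right) = 7 \left(\left(Y^{2} + Y^{2}\right) + Y\right) = 7 \left(2 Y^{2} + Y\right) = 7 \left(Y + 2 Y^{2}\right) = 7 Y + 14 Y^{2}$)
$- 162 p{\left(A{\left(E \right)} \right)} = - 162 \cdot 7 \left(-2 + 3 \cdot 0\right) \left(1 + 2 \left(-2 + 3 \cdot 0\right)\right) = - 162 \cdot 7 \left(-2 + 0\right) \left(1 + 2 \left(-2 + 0\right)\right) = - 162 \cdot 7 \left(-2\right) \left(1 + 2 \left(-2\right)\right) = - 162 \cdot 7 \left(-2\right) \left(1 - 4\right) = - 162 \cdot 7 \left(-2\right) \left(-3\right) = \left(-162\right) 42 = -6804$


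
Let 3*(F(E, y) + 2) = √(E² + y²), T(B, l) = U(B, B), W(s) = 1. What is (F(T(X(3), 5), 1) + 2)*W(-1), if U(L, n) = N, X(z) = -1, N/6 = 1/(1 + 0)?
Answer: √37/3 ≈ 2.0276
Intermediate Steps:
N = 6 (N = 6/(1 + 0) = 6/1 = 6*1 = 6)
U(L, n) = 6
T(B, l) = 6
F(E, y) = -2 + √(E² + y²)/3
(F(T(X(3), 5), 1) + 2)*W(-1) = ((-2 + √(6² + 1²)/3) + 2)*1 = ((-2 + √(36 + 1)/3) + 2)*1 = ((-2 + √37/3) + 2)*1 = (√37/3)*1 = √37/3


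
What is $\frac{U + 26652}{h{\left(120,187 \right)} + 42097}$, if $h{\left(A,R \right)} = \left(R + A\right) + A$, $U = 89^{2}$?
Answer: $\frac{34573}{42524} \approx 0.81302$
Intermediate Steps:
$U = 7921$
$h{\left(A,R \right)} = R + 2 A$ ($h{\left(A,R \right)} = \left(A + R\right) + A = R + 2 A$)
$\frac{U + 26652}{h{\left(120,187 \right)} + 42097} = \frac{7921 + 26652}{\left(187 + 2 \cdot 120\right) + 42097} = \frac{34573}{\left(187 + 240\right) + 42097} = \frac{34573}{427 + 42097} = \frac{34573}{42524}$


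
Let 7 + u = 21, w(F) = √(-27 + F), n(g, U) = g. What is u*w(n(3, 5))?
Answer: 28*I*√6 ≈ 68.586*I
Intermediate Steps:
u = 14 (u = -7 + 21 = 14)
u*w(n(3, 5)) = 14*√(-27 + 3) = 14*√(-24) = 14*(2*I*√6) = 28*I*√6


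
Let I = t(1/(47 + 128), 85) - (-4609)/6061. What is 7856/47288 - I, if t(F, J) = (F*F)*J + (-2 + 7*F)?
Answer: 27188733093/19948886125 ≈ 1.3629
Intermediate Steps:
t(F, J) = -2 + 7*F + J*F**2 (t(F, J) = F**2*J + (-2 + 7*F) = J*F**2 + (-2 + 7*F) = -2 + 7*F + J*F**2)
I = -4039013/3374875 (I = (-2 + 7/(47 + 128) + 85*(1/(47 + 128))**2) - (-4609)/6061 = (-2 + 7/175 + 85*(1/175)**2) - (-4609)/6061 = (-2 + 7*(1/175) + 85*(1/175)**2) - 1*(-419/551) = (-2 + 1/25 + 85*(1/30625)) + 419/551 = (-2 + 1/25 + 17/6125) + 419/551 = -11988/6125 + 419/551 = -4039013/3374875 ≈ -1.1968)
7856/47288 - I = 7856/47288 - 1*(-4039013/3374875) = 7856*(1/47288) + 4039013/3374875 = 982/5911 + 4039013/3374875 = 27188733093/19948886125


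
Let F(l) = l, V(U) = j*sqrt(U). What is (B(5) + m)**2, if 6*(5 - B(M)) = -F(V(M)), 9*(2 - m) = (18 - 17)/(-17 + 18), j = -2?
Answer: 3889/81 - 124*sqrt(5)/27 ≈ 37.743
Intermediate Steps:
V(U) = -2*sqrt(U)
m = 17/9 (m = 2 - (18 - 17)/(9*(-17 + 18)) = 2 - 1/(9*1) = 2 - 1/9 = 17/9 ≈ 1.8889)
B(M) = 5 - sqrt(M)/3 (B(M) = 5 - (-1)*(-2*sqrt(M))/6 = 5 - sqrt(M)/3)
(B(5) + m)**2 = ((5 - sqrt(5)/3) + 17/9)**2 = (62/9 - sqrt(5)/3)**2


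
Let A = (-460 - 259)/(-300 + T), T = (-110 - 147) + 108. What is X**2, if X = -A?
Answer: 516961/201601 ≈ 2.5643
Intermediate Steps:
T = -149 (T = -257 + 108 = -149)
A = 719/449 (A = (-460 - 259)/(-300 - 149) = -719/(-449) = -719*(-1/449) = 719/449 ≈ 1.6013)
X = -719/449 (X = -1*719/449 = -719/449 ≈ -1.6013)
X**2 = (-719/449)**2 = 516961/201601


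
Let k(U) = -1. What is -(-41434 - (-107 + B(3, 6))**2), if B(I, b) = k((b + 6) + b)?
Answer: 53098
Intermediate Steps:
B(I, b) = -1
-(-41434 - (-107 + B(3, 6))**2) = -(-41434 - (-107 - 1)**2) = -(-41434 - 1*(-108)**2) = -(-41434 - 1*11664) = -(-41434 - 11664) = -1*(-53098) = 53098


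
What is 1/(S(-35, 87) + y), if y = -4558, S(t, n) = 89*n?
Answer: 1/3185 ≈ 0.00031397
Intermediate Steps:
1/(S(-35, 87) + y) = 1/(89*87 - 4558) = 1/(7743 - 4558) = 1/3185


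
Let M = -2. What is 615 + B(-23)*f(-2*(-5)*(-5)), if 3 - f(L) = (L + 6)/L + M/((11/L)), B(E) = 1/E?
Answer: 3891792/6325 ≈ 615.30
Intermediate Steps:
f(L) = 3 + 2*L/11 - (6 + L)/L (f(L) = 3 - ((L + 6)/L - 2*L/11) = 3 - ((6 + L)/L - 2*L/11) = 3 - (-2*L/11 + (6 + L)/L) = 3 + (2*L/11 - (6 + L)/L) = 3 + 2*L/11 - (6 + L)/L)
615 + B(-23)*f(-2*(-5)*(-5)) = 615 + (2 - 6/(-2*(-5)*(-5)) + 2*(-2*(-5)*(-5))/11)/(-23) = 615 - (2 - 6/(10*(-5)) + 2*(10*(-5))/11)/23 = 615 - (2 - 6/(-50) + (2/11)*(-50))/23 = 615 - (2 - 6*(-1/50) - 100/11)/23 = 615 - (2 + 3/25 - 100/11)/23 = 615 - 1/23*(-1917/275) = 615 + 1917/6325 = 3891792/6325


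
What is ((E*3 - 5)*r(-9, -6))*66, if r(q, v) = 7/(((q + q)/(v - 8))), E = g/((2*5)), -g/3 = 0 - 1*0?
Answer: -5390/3 ≈ -1796.7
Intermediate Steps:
g = 0 (g = -3*(0 - 1*0) = -3*(0 + 0) = -3*0 = 0)
E = 0 (E = 0/((2*5)) = 0/10 = 0*(⅒) = 0)
r(q, v) = 7*(-8 + v)/(2*q) (r(q, v) = 7/(((2*q)/(-8 + v))) = 7/((2*q/(-8 + v))) = 7*((-8 + v)/(2*q)) = 7*(-8 + v)/(2*q))
((E*3 - 5)*r(-9, -6))*66 = ((0*3 - 5)*((7/2)*(-8 - 6)/(-9)))*66 = ((0 - 5)*((7/2)*(-⅑)*(-14)))*66 = -5*49/9*66 = -245/9*66 = -5390/3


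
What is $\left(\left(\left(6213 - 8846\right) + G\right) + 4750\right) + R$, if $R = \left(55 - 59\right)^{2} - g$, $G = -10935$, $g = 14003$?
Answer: $-22805$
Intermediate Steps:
$R = -13987$ ($R = \left(55 - 59\right)^{2} - 14003 = \left(-4\right)^{2} - 14003 = 16 - 14003 = -13987$)
$\left(\left(\left(6213 - 8846\right) + G\right) + 4750\right) + R = \left(\left(\left(6213 - 8846\right) - 10935\right) + 4750\right) - 13987 = \left(\left(-2633 - 10935\right) + 4750\right) - 13987 = \left(-13568 + 4750\right) - 13987 = -8818 - 13987 = -22805$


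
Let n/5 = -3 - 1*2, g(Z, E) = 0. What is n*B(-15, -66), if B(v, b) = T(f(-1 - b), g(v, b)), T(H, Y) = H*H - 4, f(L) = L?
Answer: -105525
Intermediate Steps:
T(H, Y) = -4 + H² (T(H, Y) = H² - 4 = -4 + H²)
B(v, b) = -4 + (-1 - b)²
n = -25 (n = 5*(-3 - 1*2) = 5*(-3 - 2) = 5*(-5) = -25)
n*B(-15, -66) = -25*(-4 + (1 - 66)²) = -25*(-4 + (-65)²) = -25*(-4 + 4225) = -25*4221 = -105525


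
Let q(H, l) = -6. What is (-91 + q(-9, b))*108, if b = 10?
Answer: -10476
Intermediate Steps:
(-91 + q(-9, b))*108 = (-91 - 6)*108 = -97*108 = -10476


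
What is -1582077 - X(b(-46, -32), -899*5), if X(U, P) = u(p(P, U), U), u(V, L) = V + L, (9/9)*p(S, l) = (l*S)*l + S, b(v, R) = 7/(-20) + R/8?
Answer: -119401681/80 ≈ -1.4925e+6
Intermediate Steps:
b(v, R) = -7/20 + R/8 (b(v, R) = 7*(-1/20) + R*(⅛) = -7/20 + R/8)
p(S, l) = S + S*l² (p(S, l) = (l*S)*l + S = (S*l)*l + S = S*l² + S = S + S*l²)
u(V, L) = L + V
X(U, P) = U + P*(1 + U²)
-1582077 - X(b(-46, -32), -899*5) = -1582077 - ((-7/20 + (⅛)*(-32)) + (-899*5)*(1 + (-7/20 + (⅛)*(-32))²)) = -1582077 - ((-7/20 - 4) - 4495*(1 + (-7/20 - 4)²)) = -1582077 - (-87/20 - 4495*(1 + (-87/20)²)) = -1582077 - (-87/20 - 4495*(1 + 7569/400)) = -1582077 - (-87/20 - 4495*7969/400) = -1582077 - (-87/20 - 7164131/80) = -1582077 - 1*(-7164479/80) = -1582077 + 7164479/80 = -119401681/80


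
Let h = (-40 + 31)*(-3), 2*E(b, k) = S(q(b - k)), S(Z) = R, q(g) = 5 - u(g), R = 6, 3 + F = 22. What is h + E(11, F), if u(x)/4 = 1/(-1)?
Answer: 30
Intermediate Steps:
F = 19 (F = -3 + 22 = 19)
u(x) = -4 (u(x) = 4/(-1) = 4*(-1) = -4)
q(g) = 9 (q(g) = 5 - 1*(-4) = 5 + 4 = 9)
S(Z) = 6
E(b, k) = 3 (E(b, k) = (1/2)*6 = 3)
h = 27 (h = -9*(-3) = 27)
h + E(11, F) = 27 + 3 = 30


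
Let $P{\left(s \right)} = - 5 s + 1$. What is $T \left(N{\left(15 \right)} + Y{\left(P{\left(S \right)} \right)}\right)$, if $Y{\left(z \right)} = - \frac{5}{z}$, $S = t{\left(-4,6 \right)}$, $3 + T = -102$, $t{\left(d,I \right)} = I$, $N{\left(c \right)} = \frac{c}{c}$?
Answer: $- \frac{3570}{29} \approx -123.1$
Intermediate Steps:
$N{\left(c \right)} = 1$
$T = -105$ ($T = -3 - 102 = -105$)
$S = 6$
$P{\left(s \right)} = 1 - 5 s$
$T \left(N{\left(15 \right)} + Y{\left(P{\left(S \right)} \right)}\right) = - 105 \left(1 - \frac{5}{1 - 30}\right) = - 105 \left(1 - \frac{5}{-29}\right) = - 105 \left(1 - - \frac{5}{29}\right) = - 105 \left(1 + \frac{5}{29}\right) = \left(-105\right) \frac{34}{29} = - \frac{3570}{29}$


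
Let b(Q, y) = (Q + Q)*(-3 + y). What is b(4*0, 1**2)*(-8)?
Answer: 0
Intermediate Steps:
b(Q, y) = 2*Q*(-3 + y) (b(Q, y) = (2*Q)*(-3 + y) = 2*Q*(-3 + y))
b(4*0, 1**2)*(-8) = (2*(4*0)*(-3 + 1**2))*(-8) = (2*0*(-3 + 1))*(-8) = (2*0*(-2))*(-8) = 0*(-8) = 0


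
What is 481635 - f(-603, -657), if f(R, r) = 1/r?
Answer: 316434196/657 ≈ 4.8164e+5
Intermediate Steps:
481635 - f(-603, -657) = 481635 - 1/(-657) = 481635 - 1*(-1/657) = 481635 + 1/657 = 316434196/657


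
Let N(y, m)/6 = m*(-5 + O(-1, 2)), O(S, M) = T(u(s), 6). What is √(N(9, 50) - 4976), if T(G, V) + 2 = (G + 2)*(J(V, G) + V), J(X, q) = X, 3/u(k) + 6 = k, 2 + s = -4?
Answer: 2*I*√194 ≈ 27.857*I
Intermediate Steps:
s = -6 (s = -2 - 4 = -6)
u(k) = 3/(-6 + k)
T(G, V) = -2 + 2*V*(2 + G) (T(G, V) = -2 + (G + 2)*(V + V) = -2 + (2 + G)*(2*V) = -2 + 2*V*(2 + G))
O(S, M) = 19 (O(S, M) = -2 + 4*6 + 2*(3/(-6 - 6))*6 = -2 + 24 + 2*(3/(-12))*6 = -2 + 24 + 2*(3*(-1/12))*6 = -2 + 24 + 2*(-¼)*6 = -2 + 24 - 3 = 19)
N(y, m) = 84*m (N(y, m) = 6*(m*(-5 + 19)) = 6*(m*14) = 6*(14*m) = 84*m)
√(N(9, 50) - 4976) = √(84*50 - 4976) = √(4200 - 4976) = √(-776) = 2*I*√194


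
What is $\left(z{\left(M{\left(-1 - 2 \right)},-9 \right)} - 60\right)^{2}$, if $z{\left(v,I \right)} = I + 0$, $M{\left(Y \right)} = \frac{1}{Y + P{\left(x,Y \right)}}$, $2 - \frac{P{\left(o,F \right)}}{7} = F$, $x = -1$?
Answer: $4761$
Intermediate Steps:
$P{\left(o,F \right)} = 14 - 7 F$
$M{\left(Y \right)} = \frac{1}{14 - 6 Y}$ ($M{\left(Y \right)} = \frac{1}{Y - \left(-14 + 7 Y\right)} = \frac{1}{14 - 6 Y}$)
$z{\left(v,I \right)} = I$
$\left(z{\left(M{\left(-1 - 2 \right)},-9 \right)} - 60\right)^{2} = \left(-9 - 60\right)^{2} = \left(-69\right)^{2} = 4761$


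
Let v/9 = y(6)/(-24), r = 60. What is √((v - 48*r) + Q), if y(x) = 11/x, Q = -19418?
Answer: I*√356779/4 ≈ 149.33*I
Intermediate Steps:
v = -11/16 (v = 9*((11/6)/(-24)) = 9*((11*(⅙))*(-1/24)) = 9*((11/6)*(-1/24)) = 9*(-11/144) = -11/16 ≈ -0.68750)
√((v - 48*r) + Q) = √((-11/16 - 48*60) - 19418) = √((-11/16 - 2880) - 19418) = √(-46091/16 - 19418) = √(-356779/16) = I*√356779/4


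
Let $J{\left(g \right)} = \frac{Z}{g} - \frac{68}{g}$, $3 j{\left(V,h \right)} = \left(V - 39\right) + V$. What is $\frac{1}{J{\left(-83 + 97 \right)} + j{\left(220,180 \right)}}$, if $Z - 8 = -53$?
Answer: $\frac{42}{5275} \approx 0.0079621$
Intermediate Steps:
$Z = -45$ ($Z = 8 - 53 = -45$)
$j{\left(V,h \right)} = -13 + \frac{2 V}{3}$ ($j{\left(V,h \right)} = \frac{\left(V - 39\right) + V}{3} = \frac{\left(-39 + V\right) + V}{3} = \frac{-39 + 2 V}{3} = -13 + \frac{2 V}{3}$)
$J{\left(g \right)} = - \frac{113}{g}$ ($J{\left(g \right)} = - \frac{45}{g} - \frac{68}{g} = - \frac{113}{g}$)
$\frac{1}{J{\left(-83 + 97 \right)} + j{\left(220,180 \right)}} = \frac{1}{- \frac{113}{-83 + 97} + \left(-13 + \frac{2}{3} \cdot 220\right)} = \frac{1}{- \frac{113}{14} + \left(-13 + \frac{440}{3}\right)} = \frac{1}{\left(-113\right) \frac{1}{14} + \frac{401}{3}} = \frac{1}{- \frac{113}{14} + \frac{401}{3}} = \frac{1}{\frac{5275}{42}} = \frac{42}{5275}$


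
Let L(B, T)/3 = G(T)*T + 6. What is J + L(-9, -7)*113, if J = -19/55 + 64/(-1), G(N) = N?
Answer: 1021936/55 ≈ 18581.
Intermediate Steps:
J = -3539/55 (J = -19*1/55 + 64*(-1) = -19/55 - 64 = -3539/55 ≈ -64.345)
L(B, T) = 18 + 3*T**2 (L(B, T) = 3*(T*T + 6) = 3*(T**2 + 6) = 3*(6 + T**2) = 18 + 3*T**2)
J + L(-9, -7)*113 = -3539/55 + (18 + 3*(-7)**2)*113 = -3539/55 + (18 + 3*49)*113 = -3539/55 + (18 + 147)*113 = -3539/55 + 165*113 = -3539/55 + 18645 = 1021936/55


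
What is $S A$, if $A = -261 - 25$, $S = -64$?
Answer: $18304$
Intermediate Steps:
$A = -286$ ($A = -261 - 25 = -286$)
$S A = \left(-64\right) \left(-286\right) = 18304$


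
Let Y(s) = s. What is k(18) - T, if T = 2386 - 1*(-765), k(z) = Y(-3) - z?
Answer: -3172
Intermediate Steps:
k(z) = -3 - z
T = 3151 (T = 2386 + 765 = 3151)
k(18) - T = (-3 - 1*18) - 1*3151 = (-3 - 18) - 3151 = -21 - 3151 = -3172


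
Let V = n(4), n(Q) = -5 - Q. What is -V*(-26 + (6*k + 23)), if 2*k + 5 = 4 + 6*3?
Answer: 432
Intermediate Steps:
k = 17/2 (k = -5/2 + (4 + 6*3)/2 = -5/2 + (4 + 18)/2 = -5/2 + (½)*22 = -5/2 + 11 = 17/2 ≈ 8.5000)
V = -9 (V = -5 - 1*4 = -5 - 4 = -9)
-V*(-26 + (6*k + 23)) = -(-9)*(-26 + (6*(17/2) + 23)) = -(-9)*(-26 + (51 + 23)) = -(-9)*(-26 + 74) = -(-9)*48 = -1*(-432) = 432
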